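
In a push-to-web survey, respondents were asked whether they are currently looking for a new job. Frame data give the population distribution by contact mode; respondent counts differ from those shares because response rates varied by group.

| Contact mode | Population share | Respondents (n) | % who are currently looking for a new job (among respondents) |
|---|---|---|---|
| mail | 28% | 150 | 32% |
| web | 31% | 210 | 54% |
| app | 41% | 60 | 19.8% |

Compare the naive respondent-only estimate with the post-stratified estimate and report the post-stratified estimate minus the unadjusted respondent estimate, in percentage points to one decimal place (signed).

Naive respondent-only estimate (weights = respondent counts):
  (150/420)×32 + (210/420)×54 + (60/420)×19.8 = 41.2571%
Reweighting by population contact mode shares:
  0.28×32 + 0.31×54 + 0.41×19.8 = 33.818%
Difference = 33.818 − 41.2571 = -7.4391 pp.

-7.4 percentage points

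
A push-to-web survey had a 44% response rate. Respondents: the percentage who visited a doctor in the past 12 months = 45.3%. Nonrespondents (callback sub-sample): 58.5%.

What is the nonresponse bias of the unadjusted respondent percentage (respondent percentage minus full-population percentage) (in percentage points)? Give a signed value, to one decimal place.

Nonresponse fraction = 1 − 0.44 = 0.56.
Bias = (nonresponse fraction) × (respondent percentage − nonrespondent percentage)
     = 0.56 × (45.3 − 58.5) = 0.56 × -13.2 = -7.392.

-7.4 percentage points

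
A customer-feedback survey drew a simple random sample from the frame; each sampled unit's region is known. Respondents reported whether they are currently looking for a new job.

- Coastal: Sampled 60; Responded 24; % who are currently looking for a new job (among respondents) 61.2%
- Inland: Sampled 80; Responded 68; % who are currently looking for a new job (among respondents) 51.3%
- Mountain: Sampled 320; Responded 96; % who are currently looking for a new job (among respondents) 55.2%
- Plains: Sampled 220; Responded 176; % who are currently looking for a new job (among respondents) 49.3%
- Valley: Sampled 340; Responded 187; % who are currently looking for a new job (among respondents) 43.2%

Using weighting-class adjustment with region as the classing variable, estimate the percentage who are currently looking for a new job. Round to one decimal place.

50.0%

Response rates by class: Coastal 24/60 = 40%, Inland 68/80 = 85%, Mountain 96/320 = 30%, Plains 176/220 = 80%, Valley 187/340 = 55%.
Weighting each respondent by the inverse class response rate inflates each class back to its sampled size, so the class weight is n_sampled:
  Coastal: 60 × 61.2 = 3672
  Inland: 80 × 51.3 = 4104
  Mountain: 320 × 55.2 = 17,664
  Plains: 220 × 49.3 = 10,846
  Valley: 340 × 43.2 = 14688
Adjusted estimate = 50,974 / 1,020 = 49.9745 → 50.0%.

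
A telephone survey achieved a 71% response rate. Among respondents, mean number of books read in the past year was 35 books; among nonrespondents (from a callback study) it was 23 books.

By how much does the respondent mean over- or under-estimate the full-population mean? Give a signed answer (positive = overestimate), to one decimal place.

+3.5

Nonresponse fraction = 1 − 0.71 = 0.29.
Bias = (nonresponse fraction) × (respondent mean − nonrespondent mean)
     = 0.29 × (35 − 23) = 0.29 × 12 = 3.48.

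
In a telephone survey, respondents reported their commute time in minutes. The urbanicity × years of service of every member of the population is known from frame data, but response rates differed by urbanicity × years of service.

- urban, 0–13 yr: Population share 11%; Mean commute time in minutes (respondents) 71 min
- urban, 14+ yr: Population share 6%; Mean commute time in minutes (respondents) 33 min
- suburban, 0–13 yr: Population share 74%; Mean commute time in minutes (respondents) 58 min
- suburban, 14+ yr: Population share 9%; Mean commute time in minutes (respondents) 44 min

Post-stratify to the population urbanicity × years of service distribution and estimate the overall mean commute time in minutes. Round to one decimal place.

56.7

Post-stratification weights by population share, not respondent share:
  urban, 0–13 yr: 0.11 × 71 = 7.81
  urban, 14+ yr: 0.06 × 33 = 1.98
  suburban, 0–13 yr: 0.74 × 58 = 42.92
  suburban, 14+ yr: 0.09 × 44 = 3.96
Post-stratified estimate = 56.67 → 56.7.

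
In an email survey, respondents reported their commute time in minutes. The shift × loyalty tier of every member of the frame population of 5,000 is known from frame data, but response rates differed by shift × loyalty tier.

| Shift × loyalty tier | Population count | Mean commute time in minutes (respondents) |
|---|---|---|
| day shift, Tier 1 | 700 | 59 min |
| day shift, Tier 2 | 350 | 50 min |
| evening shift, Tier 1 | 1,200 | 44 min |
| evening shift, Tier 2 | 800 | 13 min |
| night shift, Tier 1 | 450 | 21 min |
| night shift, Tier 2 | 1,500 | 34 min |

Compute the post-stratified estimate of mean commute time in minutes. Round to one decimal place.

36.5

Weight each group's respondent value by its population share:
  day shift, Tier 1: (700/5,000) × 59 = 8.26
  day shift, Tier 2: (350/5,000) × 50 = 3.5
  evening shift, Tier 1: (1,200/5,000) × 44 = 10.56
  evening shift, Tier 2: (800/5,000) × 13 = 2.08
  night shift, Tier 1: (450/5,000) × 21 = 1.89
  night shift, Tier 2: (1,500/5,000) × 34 = 10.2
Post-stratified estimate = 36.49 → 36.5.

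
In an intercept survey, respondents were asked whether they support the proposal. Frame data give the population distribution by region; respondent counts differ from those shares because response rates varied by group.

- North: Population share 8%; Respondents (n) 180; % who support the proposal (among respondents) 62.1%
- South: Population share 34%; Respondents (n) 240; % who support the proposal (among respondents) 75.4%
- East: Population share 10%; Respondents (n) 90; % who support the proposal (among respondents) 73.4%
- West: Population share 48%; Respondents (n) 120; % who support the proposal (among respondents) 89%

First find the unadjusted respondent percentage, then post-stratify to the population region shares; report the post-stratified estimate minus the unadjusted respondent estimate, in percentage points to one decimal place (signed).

Without adjustment, the pooled respondent share is:
  (180/630)×62.1 + (240/630)×75.4 + (90/630)×73.4 + (120/630)×89 = 73.9048%
Reweighting by population region shares:
  0.08×62.1 + 0.34×75.4 + 0.1×73.4 + 0.48×89 = 80.664%
Difference = 80.664 − 73.9048 = 6.7592 pp.

+6.8 percentage points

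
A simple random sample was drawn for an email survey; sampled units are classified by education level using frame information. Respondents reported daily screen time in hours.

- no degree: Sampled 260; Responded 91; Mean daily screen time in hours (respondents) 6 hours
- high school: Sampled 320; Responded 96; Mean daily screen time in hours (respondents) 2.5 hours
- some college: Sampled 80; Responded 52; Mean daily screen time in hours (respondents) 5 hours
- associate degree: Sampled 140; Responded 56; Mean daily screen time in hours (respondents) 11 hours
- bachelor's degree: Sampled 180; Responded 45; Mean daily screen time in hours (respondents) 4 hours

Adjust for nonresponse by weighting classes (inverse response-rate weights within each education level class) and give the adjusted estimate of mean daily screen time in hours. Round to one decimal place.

5.1

Class response rates: no degree 91/260 = 35%, high school 96/320 = 30%, some college 52/80 = 65%, associate degree 56/140 = 40%, bachelor's degree 45/180 = 25%.
With weight = n_sampled/n_responded per class, the weighted class total is n_sampled:
  no degree: 260 × 6 = 1560
  high school: 320 × 2.5 = 800
  some college: 80 × 5 = 400
  associate degree: 140 × 11 = 1540
  bachelor's degree: 180 × 4 = 720
Adjusted estimate = 5020 / 980 = 5.12245 → 5.1.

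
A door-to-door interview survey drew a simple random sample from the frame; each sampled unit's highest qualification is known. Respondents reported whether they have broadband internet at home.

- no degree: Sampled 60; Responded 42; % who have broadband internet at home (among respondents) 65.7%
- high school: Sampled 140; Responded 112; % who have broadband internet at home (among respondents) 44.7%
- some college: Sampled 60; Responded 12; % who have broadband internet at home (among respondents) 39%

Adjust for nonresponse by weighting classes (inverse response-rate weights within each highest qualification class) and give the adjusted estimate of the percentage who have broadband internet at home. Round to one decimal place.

Class response rates: no degree 42/60 = 70%, high school 112/140 = 80%, some college 12/60 = 20%.
Weighting each respondent by the inverse class response rate inflates each class back to its sampled size, so the class weight is n_sampled:
  no degree: 60 × 65.7 = 3942
  high school: 140 × 44.7 = 6258
  some college: 60 × 39 = 2340
Adjusted estimate = 12,540 / 260 = 48.2308 → 48.2%.

48.2%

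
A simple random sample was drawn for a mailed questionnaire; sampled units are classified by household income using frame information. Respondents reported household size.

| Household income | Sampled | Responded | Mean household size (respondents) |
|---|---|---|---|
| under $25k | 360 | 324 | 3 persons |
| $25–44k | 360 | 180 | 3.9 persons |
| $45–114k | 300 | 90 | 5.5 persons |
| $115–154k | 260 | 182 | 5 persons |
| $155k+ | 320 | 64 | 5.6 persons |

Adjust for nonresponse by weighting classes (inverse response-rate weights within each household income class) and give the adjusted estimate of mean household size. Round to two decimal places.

Class response rates: under $25k 324/360 = 90%, $25–44k 180/360 = 50%, $45–114k 90/300 = 30%, $115–154k 182/260 = 70%, $155k+ 64/320 = 20%.
Weighting each respondent by the inverse class response rate inflates each class back to its sampled size, so the class weight is n_sampled:
  under $25k: 360 × 3 = 1080
  $25–44k: 360 × 3.9 = 1404
  $45–114k: 300 × 5.5 = 1650
  $115–154k: 260 × 5 = 1300
  $155k+: 320 × 5.6 = 1792
Adjusted estimate = 7226 / 1,600 = 4.51625 → 4.52.

4.52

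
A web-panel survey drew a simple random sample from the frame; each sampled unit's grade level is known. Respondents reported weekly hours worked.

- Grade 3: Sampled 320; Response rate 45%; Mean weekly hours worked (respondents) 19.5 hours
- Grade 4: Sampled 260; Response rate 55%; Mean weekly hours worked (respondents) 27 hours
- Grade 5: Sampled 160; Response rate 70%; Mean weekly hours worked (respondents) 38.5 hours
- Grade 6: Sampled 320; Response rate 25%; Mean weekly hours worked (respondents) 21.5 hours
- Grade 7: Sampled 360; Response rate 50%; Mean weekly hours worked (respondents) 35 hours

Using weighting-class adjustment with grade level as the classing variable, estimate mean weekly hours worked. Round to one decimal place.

27.4

With weight = n_sampled/n_responded per class, the weighted class total is n_sampled:
  Grade 3: 320 × 19.5 = 6240
  Grade 4: 260 × 27 = 7020
  Grade 5: 160 × 38.5 = 6160
  Grade 6: 320 × 21.5 = 6880
  Grade 7: 360 × 35 = 12,600
Adjusted estimate = 38,900 / 1,420 = 27.3944 → 27.4.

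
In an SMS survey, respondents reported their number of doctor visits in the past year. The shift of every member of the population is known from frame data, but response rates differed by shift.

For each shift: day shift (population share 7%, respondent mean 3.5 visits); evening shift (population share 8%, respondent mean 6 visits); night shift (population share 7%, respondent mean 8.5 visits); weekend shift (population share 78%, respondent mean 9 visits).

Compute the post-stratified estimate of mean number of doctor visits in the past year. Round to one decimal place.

8.3

Each cell contributes population-share × respondent value:
  day shift: 0.07 × 3.5 = 0.245
  evening shift: 0.08 × 6 = 0.48
  night shift: 0.07 × 8.5 = 0.595
  weekend shift: 0.78 × 9 = 7.02
Post-stratified estimate = 8.34 → 8.3.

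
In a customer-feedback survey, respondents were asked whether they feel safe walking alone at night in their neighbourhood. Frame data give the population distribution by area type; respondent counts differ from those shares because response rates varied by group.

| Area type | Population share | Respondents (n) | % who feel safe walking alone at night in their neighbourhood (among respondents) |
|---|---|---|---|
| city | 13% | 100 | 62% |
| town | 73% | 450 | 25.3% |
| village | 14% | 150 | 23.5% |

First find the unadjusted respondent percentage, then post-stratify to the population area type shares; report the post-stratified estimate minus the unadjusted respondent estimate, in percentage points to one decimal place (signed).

-0.3 percentage points

Unadjusted (pooled respondent) estimate weights by respondent counts:
  (100/700)×62 + (450/700)×25.3 + (150/700)×23.5 = 30.1571%
Post-stratifying to population shares instead:
  0.13×62 + 0.73×25.3 + 0.14×23.5 = 29.819%
Difference = 29.819 − 30.1571 = -0.3381 pp.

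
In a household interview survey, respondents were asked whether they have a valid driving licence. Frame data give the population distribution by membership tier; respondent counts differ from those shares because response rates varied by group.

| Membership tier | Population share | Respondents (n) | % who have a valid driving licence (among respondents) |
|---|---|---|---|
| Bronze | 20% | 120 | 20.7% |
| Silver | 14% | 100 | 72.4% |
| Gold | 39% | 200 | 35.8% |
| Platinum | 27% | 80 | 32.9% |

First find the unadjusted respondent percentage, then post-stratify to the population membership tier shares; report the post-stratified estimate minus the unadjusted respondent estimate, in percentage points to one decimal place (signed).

-1.9 percentage points

Unadjusted (pooled respondent) estimate weights by respondent counts:
  (120/500)×20.7 + (100/500)×72.4 + (200/500)×35.8 + (80/500)×32.9 = 39.032%
Reweighting by population membership tier shares:
  0.2×20.7 + 0.14×72.4 + 0.39×35.8 + 0.27×32.9 = 37.121%
Difference = 37.121 − 39.032 = -1.911 pp.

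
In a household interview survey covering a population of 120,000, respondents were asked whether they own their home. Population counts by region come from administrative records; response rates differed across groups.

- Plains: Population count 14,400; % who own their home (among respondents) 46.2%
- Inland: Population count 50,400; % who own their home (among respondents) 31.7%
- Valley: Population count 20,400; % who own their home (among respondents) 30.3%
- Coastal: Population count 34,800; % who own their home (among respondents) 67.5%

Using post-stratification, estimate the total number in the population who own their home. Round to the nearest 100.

52,300

Each cell contributes its population count × the respondent rate:
  Plains: 14,400 × 46.2% = 6652.8
  Inland: 50,400 × 31.7% = 15976.8
  Valley: 20,400 × 30.3% = 6181.2
  Coastal: 34,800 × 67.5% = 23,490
Estimated total = 52300.8 → 52,300.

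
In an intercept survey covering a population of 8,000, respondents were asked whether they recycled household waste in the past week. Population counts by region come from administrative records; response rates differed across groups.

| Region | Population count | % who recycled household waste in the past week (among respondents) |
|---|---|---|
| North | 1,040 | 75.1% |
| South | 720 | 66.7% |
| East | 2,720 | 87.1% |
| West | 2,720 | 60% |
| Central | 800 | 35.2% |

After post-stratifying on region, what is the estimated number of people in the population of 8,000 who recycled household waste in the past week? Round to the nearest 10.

Estimated count per cell = population count × respondent percentage:
  North: 1,040 × 75.1% = 781.04
  South: 720 × 66.7% = 480.24
  East: 2,720 × 87.1% = 2369.12
  West: 2,720 × 60% = 1632
  Central: 800 × 35.2% = 281.6
Estimated total = 5544 → 5,540.

5,540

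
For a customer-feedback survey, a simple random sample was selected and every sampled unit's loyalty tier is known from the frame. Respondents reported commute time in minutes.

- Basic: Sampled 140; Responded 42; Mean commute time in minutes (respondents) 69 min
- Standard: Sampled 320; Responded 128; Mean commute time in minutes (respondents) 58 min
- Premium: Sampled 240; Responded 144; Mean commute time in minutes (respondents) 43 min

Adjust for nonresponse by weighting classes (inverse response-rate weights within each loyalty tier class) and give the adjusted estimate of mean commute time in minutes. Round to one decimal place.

55.1

Response rates by class: Basic 42/140 = 30%, Standard 128/320 = 40%, Premium 144/240 = 60%.
Weighting each respondent by the inverse class response rate inflates each class back to its sampled size, so the class weight is n_sampled:
  Basic: 140 × 69 = 9660
  Standard: 320 × 58 = 18,560
  Premium: 240 × 43 = 10,320
Adjusted estimate = 38,540 / 700 = 55.0571 → 55.1.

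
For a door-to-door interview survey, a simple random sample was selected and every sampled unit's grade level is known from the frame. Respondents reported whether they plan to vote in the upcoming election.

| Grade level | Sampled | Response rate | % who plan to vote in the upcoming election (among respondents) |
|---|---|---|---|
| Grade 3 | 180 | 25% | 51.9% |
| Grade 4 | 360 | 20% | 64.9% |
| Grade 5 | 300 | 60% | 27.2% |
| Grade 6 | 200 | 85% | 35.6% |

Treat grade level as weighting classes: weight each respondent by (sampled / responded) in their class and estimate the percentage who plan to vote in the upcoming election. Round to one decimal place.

46.1%

Weighting each respondent by the inverse class response rate inflates each class back to its sampled size, so the class weight is n_sampled:
  Grade 3: 180 × 51.9 = 9342
  Grade 4: 360 × 64.9 = 23364
  Grade 5: 300 × 27.2 = 8160
  Grade 6: 200 × 35.6 = 7120
Adjusted estimate = 47,986 / 1,040 = 46.1404 → 46.1%.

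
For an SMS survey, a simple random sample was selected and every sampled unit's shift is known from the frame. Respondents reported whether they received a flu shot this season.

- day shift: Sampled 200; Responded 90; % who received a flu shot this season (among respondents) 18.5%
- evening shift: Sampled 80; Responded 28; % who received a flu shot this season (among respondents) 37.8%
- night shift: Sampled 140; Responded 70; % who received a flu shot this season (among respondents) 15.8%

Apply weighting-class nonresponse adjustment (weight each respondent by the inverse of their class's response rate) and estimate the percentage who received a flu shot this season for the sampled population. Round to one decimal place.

Class response rates: day shift 90/200 = 45%, evening shift 28/80 = 35%, night shift 70/140 = 50%.
Inverse-response-rate weighting restores each class to its sampled count, so class totals weight by n_sampled:
  day shift: 200 × 18.5 = 3700
  evening shift: 80 × 37.8 = 3024
  night shift: 140 × 15.8 = 2212
Adjusted estimate = 8936 / 420 = 21.2762 → 21.3%.

21.3%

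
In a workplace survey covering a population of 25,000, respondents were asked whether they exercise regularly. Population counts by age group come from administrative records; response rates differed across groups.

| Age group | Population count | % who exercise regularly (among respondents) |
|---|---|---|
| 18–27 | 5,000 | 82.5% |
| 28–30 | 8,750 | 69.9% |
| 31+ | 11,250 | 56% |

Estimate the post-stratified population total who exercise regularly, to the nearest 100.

Estimated count per cell = population count × respondent percentage:
  18–27: 5,000 × 82.5% = 4125
  28–30: 8,750 × 69.9% = 6116.25
  31+: 11,250 × 56% = 6300
Estimated total = 16541.2 → 16,500.

16,500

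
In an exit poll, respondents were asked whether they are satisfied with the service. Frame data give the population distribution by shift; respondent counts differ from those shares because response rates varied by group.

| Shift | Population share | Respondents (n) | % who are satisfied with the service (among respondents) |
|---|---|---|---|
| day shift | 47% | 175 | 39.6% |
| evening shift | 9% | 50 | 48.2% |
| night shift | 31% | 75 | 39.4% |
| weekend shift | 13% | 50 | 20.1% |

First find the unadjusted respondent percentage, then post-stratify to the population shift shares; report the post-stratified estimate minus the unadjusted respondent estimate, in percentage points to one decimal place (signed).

Without adjustment, the pooled respondent share is:
  (175/350)×39.6 + (50/350)×48.2 + (75/350)×39.4 + (50/350)×20.1 = 38%
Post-stratifying to population shares instead:
  0.47×39.6 + 0.09×48.2 + 0.31×39.4 + 0.13×20.1 = 37.777%
Difference = 37.777 − 38 = -0.223 pp.

-0.2 percentage points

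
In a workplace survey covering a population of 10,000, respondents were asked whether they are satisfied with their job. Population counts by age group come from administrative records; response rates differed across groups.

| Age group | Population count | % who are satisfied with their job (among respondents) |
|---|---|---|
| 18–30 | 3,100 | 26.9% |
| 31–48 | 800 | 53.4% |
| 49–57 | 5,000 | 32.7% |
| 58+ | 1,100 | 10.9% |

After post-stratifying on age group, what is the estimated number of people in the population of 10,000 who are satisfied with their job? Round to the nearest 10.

3,020

Each cell contributes its population count × the respondent rate:
  18–30: 3,100 × 26.9% = 833.9
  31–48: 800 × 53.4% = 427.2
  49–57: 5,000 × 32.7% = 1635
  58+: 1,100 × 10.9% = 119.9
Estimated total = 3016 → 3,020.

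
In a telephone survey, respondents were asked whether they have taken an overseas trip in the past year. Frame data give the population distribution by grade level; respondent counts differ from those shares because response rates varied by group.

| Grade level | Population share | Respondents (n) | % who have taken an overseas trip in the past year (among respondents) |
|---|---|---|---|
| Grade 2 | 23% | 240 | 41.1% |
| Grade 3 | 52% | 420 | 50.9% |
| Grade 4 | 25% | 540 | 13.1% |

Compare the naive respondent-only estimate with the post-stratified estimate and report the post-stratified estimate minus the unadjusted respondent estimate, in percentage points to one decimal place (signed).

Naive respondent-only estimate (weights = respondent counts):
  (240/1200)×41.1 + (420/1200)×50.9 + (540/1200)×13.1 = 31.93%
Post-stratified estimate weights by population shares:
  0.23×41.1 + 0.52×50.9 + 0.25×13.1 = 39.196%
Difference = 39.196 − 31.93 = 7.266 pp.

+7.3 percentage points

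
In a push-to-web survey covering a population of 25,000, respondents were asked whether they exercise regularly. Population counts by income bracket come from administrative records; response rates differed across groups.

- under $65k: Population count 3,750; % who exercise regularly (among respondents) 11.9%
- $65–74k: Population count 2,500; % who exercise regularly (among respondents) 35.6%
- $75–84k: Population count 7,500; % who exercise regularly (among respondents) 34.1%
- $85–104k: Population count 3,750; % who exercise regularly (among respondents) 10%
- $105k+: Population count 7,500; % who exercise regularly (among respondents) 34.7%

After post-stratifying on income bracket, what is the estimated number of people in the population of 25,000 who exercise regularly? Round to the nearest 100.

Estimated count per cell = population count × respondent percentage:
  under $65k: 3,750 × 11.9% = 446.25
  $65–74k: 2,500 × 35.6% = 890
  $75–84k: 7,500 × 34.1% = 2557.5
  $85–104k: 3,750 × 10% = 375
  $105k+: 7,500 × 34.7% = 2602.5
Estimated total = 6871.25 → 6,900.

6,900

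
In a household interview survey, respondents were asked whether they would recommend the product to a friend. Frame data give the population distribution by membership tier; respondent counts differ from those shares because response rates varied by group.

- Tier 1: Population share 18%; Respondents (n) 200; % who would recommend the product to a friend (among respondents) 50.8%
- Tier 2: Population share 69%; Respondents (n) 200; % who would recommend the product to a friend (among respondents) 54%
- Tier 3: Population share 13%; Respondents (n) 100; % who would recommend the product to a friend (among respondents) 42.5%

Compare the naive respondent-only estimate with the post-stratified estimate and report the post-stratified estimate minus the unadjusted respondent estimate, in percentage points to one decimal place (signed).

Naive respondent-only estimate (weights = respondent counts):
  (200/500)×50.8 + (200/500)×54 + (100/500)×42.5 = 50.42%
Post-stratified estimate weights by population shares:
  0.18×50.8 + 0.69×54 + 0.13×42.5 = 51.929%
Difference = 51.929 − 50.42 = 1.509 pp.

+1.5 percentage points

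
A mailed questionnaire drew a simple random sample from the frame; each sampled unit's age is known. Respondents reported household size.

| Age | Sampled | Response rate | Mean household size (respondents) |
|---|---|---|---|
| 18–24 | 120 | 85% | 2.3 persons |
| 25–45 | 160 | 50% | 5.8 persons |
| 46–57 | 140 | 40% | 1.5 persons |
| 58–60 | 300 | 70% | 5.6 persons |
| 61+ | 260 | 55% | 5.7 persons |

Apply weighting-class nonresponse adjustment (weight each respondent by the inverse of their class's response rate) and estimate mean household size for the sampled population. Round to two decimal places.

Weighting each respondent by the inverse class response rate inflates each class back to its sampled size, so the class weight is n_sampled:
  18–24: 120 × 2.3 = 276
  25–45: 160 × 5.8 = 928
  46–57: 140 × 1.5 = 210
  58–60: 300 × 5.6 = 1680
  61+: 260 × 5.7 = 1482
Adjusted estimate = 4576 / 980 = 4.66939 → 4.67.

4.67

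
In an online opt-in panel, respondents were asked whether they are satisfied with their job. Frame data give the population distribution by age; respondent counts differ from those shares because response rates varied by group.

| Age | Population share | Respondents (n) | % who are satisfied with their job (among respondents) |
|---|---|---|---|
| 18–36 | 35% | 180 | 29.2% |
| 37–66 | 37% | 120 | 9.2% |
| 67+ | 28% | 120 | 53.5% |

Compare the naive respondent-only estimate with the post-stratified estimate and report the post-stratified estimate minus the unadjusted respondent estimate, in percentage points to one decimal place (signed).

-1.8 percentage points

Naive respondent-only estimate (weights = respondent counts):
  (180/420)×29.2 + (120/420)×9.2 + (120/420)×53.5 = 30.4286%
Reweighting by population age shares:
  0.35×29.2 + 0.37×9.2 + 0.28×53.5 = 28.604%
Difference = 28.604 − 30.4286 = -1.8246 pp.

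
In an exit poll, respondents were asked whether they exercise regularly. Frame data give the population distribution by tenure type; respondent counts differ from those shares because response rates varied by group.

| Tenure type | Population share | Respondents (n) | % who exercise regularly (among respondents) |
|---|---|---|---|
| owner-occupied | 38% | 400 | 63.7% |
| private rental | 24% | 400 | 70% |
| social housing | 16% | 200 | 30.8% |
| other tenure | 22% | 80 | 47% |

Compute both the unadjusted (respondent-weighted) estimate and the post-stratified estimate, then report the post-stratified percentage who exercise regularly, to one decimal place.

56.3%

Naive respondent-only estimate (weights = respondent counts):
  (400/1080)×63.7 + (400/1080)×70 + (200/1080)×30.8 + (80/1080)×47 = 58.7037%
Post-stratifying to population shares instead:
  0.38×63.7 + 0.24×70 + 0.16×30.8 + 0.22×47 = 56.274%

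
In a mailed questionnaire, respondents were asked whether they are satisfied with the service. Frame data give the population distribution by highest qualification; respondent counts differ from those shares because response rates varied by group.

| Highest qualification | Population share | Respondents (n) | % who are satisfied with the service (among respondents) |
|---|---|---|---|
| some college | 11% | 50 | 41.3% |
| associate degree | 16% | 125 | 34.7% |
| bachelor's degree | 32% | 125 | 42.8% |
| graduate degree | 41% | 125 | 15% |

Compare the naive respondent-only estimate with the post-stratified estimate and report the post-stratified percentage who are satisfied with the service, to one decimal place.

29.9%

Without adjustment, the pooled respondent share is:
  (50/425)×41.3 + (125/425)×34.7 + (125/425)×42.8 + (125/425)×15 = 32.0647%
Reweighting by population highest qualification shares:
  0.11×41.3 + 0.16×34.7 + 0.32×42.8 + 0.41×15 = 29.941%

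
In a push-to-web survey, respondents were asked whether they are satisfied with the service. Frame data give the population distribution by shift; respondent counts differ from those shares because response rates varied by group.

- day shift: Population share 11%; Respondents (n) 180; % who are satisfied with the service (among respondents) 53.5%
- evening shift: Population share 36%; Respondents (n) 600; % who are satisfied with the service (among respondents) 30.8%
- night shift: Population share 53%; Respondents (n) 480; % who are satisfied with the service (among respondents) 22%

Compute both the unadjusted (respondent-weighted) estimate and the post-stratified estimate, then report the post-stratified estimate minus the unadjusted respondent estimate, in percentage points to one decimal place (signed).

-2.1 percentage points

Unadjusted (pooled respondent) estimate weights by respondent counts:
  (180/1260)×53.5 + (600/1260)×30.8 + (480/1260)×22 = 30.6905%
Reweighting by population shift shares:
  0.11×53.5 + 0.36×30.8 + 0.53×22 = 28.633%
Difference = 28.633 − 30.6905 = -2.0575 pp.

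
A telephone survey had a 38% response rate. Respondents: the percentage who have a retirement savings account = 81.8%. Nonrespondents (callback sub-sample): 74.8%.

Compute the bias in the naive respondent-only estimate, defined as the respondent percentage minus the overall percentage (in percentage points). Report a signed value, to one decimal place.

+4.3 percentage points

Nonresponse fraction = 1 − 0.38 = 0.62.
Bias = (nonresponse fraction) × (respondent percentage − nonrespondent percentage)
     = 0.62 × (81.8 − 74.8) = 0.62 × 7 = 4.34.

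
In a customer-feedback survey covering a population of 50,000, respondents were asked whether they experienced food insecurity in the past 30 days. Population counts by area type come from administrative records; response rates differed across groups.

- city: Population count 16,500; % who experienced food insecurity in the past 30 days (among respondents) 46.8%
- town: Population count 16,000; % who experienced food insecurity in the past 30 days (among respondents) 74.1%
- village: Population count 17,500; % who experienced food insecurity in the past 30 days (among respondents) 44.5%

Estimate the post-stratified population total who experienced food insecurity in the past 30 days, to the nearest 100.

27,400

Apply each group's respondent rate to its population count:
  city: 16,500 × 46.8% = 7722
  town: 16,000 × 74.1% = 11,856
  village: 17,500 × 44.5% = 7787.5
Estimated total = 27365.5 → 27,400.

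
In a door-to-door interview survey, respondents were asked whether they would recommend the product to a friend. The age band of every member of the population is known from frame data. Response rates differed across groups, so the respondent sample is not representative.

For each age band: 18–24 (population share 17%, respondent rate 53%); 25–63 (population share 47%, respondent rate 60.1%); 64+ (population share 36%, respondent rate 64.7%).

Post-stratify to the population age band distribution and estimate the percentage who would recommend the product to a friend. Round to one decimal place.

60.5%

Each cell contributes population-share × respondent value:
  18–24: 0.17 × 53 = 9.01
  25–63: 0.47 × 60.1 = 28.247
  64+: 0.36 × 64.7 = 23.292
Post-stratified estimate = 60.549 → 60.5%.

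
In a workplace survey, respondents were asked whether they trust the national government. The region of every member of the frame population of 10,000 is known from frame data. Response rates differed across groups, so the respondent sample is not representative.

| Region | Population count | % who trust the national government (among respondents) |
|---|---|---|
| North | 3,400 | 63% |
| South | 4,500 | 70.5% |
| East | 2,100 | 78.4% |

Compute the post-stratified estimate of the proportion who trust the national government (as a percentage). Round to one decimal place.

Weight each group's respondent value by its population share:
  North: (3,400/10,000) × 63 = 21.42
  South: (4,500/10,000) × 70.5 = 31.725
  East: (2,100/10,000) × 78.4 = 16.464
Post-stratified estimate = 69.609 → 69.6%.

69.6%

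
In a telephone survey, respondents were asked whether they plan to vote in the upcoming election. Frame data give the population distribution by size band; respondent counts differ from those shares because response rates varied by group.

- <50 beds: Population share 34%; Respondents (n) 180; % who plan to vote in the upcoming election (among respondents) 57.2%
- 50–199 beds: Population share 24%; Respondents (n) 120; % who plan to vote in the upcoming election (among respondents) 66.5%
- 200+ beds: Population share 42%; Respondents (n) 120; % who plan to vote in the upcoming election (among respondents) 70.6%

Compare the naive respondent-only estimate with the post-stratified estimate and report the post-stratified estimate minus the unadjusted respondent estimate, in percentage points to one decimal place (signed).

+1.4 percentage points

Unadjusted (pooled respondent) estimate weights by respondent counts:
  (180/420)×57.2 + (120/420)×66.5 + (120/420)×70.6 = 63.6857%
Post-stratifying to population shares instead:
  0.34×57.2 + 0.24×66.5 + 0.42×70.6 = 65.06%
Difference = 65.06 − 63.6857 = 1.3743 pp.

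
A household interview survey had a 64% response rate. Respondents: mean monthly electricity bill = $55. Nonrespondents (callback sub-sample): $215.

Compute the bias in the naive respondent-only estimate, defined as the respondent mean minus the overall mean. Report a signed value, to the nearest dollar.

Nonresponse fraction = 1 − 0.64 = 0.36.
Bias = (nonresponse fraction) × (respondent mean − nonrespondent mean)
     = 0.36 × (55 − 215) = 0.36 × -160 = -57.6.

-$58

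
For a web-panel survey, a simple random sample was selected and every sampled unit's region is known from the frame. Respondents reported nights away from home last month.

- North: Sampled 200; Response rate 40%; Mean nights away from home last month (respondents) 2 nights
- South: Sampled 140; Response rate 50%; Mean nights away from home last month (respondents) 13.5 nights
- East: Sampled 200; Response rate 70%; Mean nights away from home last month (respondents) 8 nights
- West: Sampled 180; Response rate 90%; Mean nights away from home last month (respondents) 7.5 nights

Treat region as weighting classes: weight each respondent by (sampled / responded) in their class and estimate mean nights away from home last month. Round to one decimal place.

7.3

Each respondent's weight = sampled/responded in their class; summing within a class gives n_sampled, so:
  North: 200 × 2 = 400
  South: 140 × 13.5 = 1890
  East: 200 × 8 = 1600
  West: 180 × 7.5 = 1350
Adjusted estimate = 5240 / 720 = 7.27778 → 7.3.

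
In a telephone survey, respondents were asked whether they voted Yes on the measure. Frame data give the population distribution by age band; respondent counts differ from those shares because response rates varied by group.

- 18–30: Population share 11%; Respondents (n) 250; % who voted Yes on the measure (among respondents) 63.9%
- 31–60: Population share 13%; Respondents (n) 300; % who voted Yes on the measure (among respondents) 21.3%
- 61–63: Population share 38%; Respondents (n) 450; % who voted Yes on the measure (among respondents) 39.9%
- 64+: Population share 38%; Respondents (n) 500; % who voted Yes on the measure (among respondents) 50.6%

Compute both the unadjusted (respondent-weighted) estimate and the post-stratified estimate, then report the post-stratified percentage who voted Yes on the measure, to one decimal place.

Unadjusted (pooled respondent) estimate weights by respondent counts:
  (250/1500)×63.9 + (300/1500)×21.3 + (450/1500)×39.9 + (500/1500)×50.6 = 43.7467%
Reweighting by population age band shares:
  0.11×63.9 + 0.13×21.3 + 0.38×39.9 + 0.38×50.6 = 44.188%

44.2%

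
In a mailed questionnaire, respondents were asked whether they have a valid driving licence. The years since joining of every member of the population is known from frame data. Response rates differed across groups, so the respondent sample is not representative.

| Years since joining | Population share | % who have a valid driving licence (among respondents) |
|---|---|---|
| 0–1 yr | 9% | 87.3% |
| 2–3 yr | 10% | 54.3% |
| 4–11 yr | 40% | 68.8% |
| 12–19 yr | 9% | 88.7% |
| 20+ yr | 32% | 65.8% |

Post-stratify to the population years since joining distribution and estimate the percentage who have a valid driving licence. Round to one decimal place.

69.8%

Each cell contributes population-share × respondent value:
  0–1 yr: 0.09 × 87.3 = 7.857
  2–3 yr: 0.1 × 54.3 = 5.43
  4–11 yr: 0.4 × 68.8 = 27.52
  12–19 yr: 0.09 × 88.7 = 7.983
  20+ yr: 0.32 × 65.8 = 21.056
Post-stratified estimate = 69.846 → 69.8%.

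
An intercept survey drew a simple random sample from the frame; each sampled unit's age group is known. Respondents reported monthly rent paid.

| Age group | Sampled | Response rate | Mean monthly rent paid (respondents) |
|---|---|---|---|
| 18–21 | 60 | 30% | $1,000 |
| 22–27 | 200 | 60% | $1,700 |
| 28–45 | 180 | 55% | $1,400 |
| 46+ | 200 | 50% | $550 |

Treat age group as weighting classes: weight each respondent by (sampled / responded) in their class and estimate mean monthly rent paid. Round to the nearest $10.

$1,190

Weighting each respondent by the inverse class response rate inflates each class back to its sampled size, so the class weight is n_sampled:
  18–21: 60 × 1000 = 60,000
  22–27: 200 × 1700 = 340,000
  28–45: 180 × 1400 = 252,000
  46+: 200 × 550 = 110,000
Adjusted estimate = 762,000 / 640 = 1190.62 → $1,190.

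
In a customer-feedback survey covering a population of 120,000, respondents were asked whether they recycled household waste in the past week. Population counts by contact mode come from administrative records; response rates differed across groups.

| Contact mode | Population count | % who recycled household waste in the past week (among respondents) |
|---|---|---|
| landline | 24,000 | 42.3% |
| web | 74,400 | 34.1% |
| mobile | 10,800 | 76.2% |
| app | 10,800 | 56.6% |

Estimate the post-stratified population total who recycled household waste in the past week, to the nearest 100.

49,900

Each cell contributes its population count × the respondent rate:
  landline: 24,000 × 42.3% = 10,152
  web: 74,400 × 34.1% = 25370.4
  mobile: 10,800 × 76.2% = 8229.6
  app: 10,800 × 56.6% = 6112.8
Estimated total = 49864.8 → 49,900.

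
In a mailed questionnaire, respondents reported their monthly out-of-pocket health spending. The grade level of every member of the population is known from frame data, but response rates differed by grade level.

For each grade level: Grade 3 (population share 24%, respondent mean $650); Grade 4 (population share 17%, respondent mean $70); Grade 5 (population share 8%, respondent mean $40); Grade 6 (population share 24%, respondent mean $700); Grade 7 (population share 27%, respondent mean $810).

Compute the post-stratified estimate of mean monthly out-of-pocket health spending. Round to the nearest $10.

Weight each group's respondent value by its population share:
  Grade 3: 0.24 × 650 = 156
  Grade 4: 0.17 × 70 = 11.9
  Grade 5: 0.08 × 40 = 3.2
  Grade 6: 0.24 × 700 = 168
  Grade 7: 0.27 × 810 = 218.7
Post-stratified estimate = 557.8 → $560.

$560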